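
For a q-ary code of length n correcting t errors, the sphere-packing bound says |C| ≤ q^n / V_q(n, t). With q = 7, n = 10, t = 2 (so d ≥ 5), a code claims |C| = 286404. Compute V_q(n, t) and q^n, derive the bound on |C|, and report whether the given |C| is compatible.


V_q(n, t) = 1681, q^n = 282475249, Hamming bound = 168040, |C| = 286404 > bound (violated).

Step 1: Compute V_q(n, t) = Σ_{j=0}^2 C(n, j) (q−1)^j.
  j = 0: C(10,0)·(6)^0 = 1·1 = 1.
  j = 1: C(10,1)·(6)^1 = 10·6 = 60.
  j = 2: C(10,2)·(6)^2 = 45·36 = 1620.
  V_q(n, t) = 1 + 60 + 1620 = 1681.
Step 2: q^n = 7^10 = 282475249.
Step 3: Hamming bound ⌊q^n / V_q(n,t)⌋ = ⌊282475249/1681⌋ = 168040.
Step 4: Compare |C| = 286404 to 168040: violated.
The claimed |C| lies above the Hamming bound, so no 7-ary code of length 10 with d ≥ 5 can have 286404 codewords.


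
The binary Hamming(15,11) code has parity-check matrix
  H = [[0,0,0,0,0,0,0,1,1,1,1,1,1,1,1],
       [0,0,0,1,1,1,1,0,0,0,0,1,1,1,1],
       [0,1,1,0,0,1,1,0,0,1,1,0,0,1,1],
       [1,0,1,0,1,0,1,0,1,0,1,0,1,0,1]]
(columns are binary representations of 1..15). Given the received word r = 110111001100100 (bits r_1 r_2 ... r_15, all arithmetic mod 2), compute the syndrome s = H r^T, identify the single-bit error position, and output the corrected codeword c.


s = (1, 0, 1, 0)^T, error position = 10, corrected codeword c = 110111001000100

Compute s = H r^T mod 2 one row at a time:
  s_1 = 0 + 1 + 1 + 0 + 0 + 1 + 0 + 0 = 3 ≡ 1 (mod 2).
  s_2 = 1 + 1 + 1 + 0 + 0 + 1 + 0 + 0 = 4 ≡ 0 (mod 2).
  s_3 = 1 + 0 + 1 + 0 + 1 + 0 + 0 + 0 = 3 ≡ 1 (mod 2).
  s_4 = 1 + 0 + 1 + 0 + 1 + 0 + 1 + 0 = 4 ≡ 0 (mod 2).
s = (1, 0, 1, 0)^T — this equals column 10 of H (binary 1010), so error is at position 10.
Correct: flip bit 10 of r = 110111001100100 to get c = 110111001000100.


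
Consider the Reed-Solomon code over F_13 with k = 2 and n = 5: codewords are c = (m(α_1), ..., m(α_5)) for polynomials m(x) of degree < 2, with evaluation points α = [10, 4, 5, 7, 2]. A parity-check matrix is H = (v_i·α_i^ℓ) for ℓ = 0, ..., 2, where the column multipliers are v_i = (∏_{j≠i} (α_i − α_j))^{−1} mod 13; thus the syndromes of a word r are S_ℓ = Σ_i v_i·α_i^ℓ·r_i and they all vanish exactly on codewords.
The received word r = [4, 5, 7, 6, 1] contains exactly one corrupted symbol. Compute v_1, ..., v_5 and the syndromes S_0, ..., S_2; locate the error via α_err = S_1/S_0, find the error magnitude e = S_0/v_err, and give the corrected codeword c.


S = (8, 4, 2), error at position 4, error magnitude e = 8, c = [4, 5, 7, 11, 1].

Step 1: column multipliers v_i = (∏_{j≠i}(α_i − α_j))^{−1} mod 13.
  i = 1 (α = 10): (10−4)(10−5)(10−7)(10−2) = 6·5·3·8 = 720 ≡ 5, so v_1 = 5^{−1} = 8 (mod 13).
  i = 2 (α = 4): (4−10)(4−5)(4−7)(4−2) = (−6)·(−1)·(−3)·2 = −36 ≡ 3, so v_2 = 3^{−1} = 9 (mod 13).
  i = 3 (α = 5): (5−10)(5−4)(5−7)(5−2) = (−5)·1·(−2)·3 = 30 ≡ 4, so v_3 = 4^{−1} = 10 (mod 13).
  i = 4 (α = 7): (7−10)(7−4)(7−5)(7−2) = (−3)·3·2·5 = −90 ≡ 1, so v_4 = 1^{−1} = 1 (mod 13).
  i = 5 (α = 2): (2−10)(2−4)(2−5)(2−7) = (−8)·(−2)·(−3)·(−5) = 240 ≡ 6, so v_5 = 6^{−1} = 11 (mod 13).
  v = [8, 9, 10, 1, 11].
Step 2: syndromes of r = [4, 5, 7, 6, 1] (all sums mod 13).
  S_0 = Σ v_i r_i = 8·4 + 9·5 + 10·7 + 1·6 + 11·1 = 164 ≡ 8.
  S_1 = Σ v_i α_i r_i = 8·10·4 + 9·4·5 + 10·5·7 + 1·7·6 + 11·2·1 = 914 ≡ 4.
  α_i^2 mod 13 = [9, 3, 12, 10, 4].
  S_2 = Σ v_i α_i^2 r_i = 8·9·4 + 9·3·5 + 10·12·7 + 1·10·6 + 11·4·1 = 1367 ≡ 2.
  S = (8, 4, 2) ≠ 0, so r is not a codeword (an error is present).
Step 3: locate the error. For a single error e at position i, S_ℓ = v_i·e·α_i^ℓ, so α_err = S_1/S_0.
  S_0^{−1} = 8^{−1} = 5 (mod 13), so α_err = 4·5 = 20 ≡ 7 = α_4. Error position i = 4.
  Consistency check: S_2/S_1 = 2·10 = 20 ≡ 7 = α_err ✓ (single-error assumption holds).
Step 4: error magnitude e = S_0/v_4 = S_0·∏_{j≠4}(α_4 − α_j) = 8·1 = 8 ≡ 8 (mod 13).
Step 5: correct position 4: c_4 = r_4 − e = 6 − 8 ≡ 11 (mod 13). Hence c = [4, 5, 7, 11, 1].
  Check: interpolating c through the α_i gives m(x) = 10 + 2·x (degree < 2) with m(α_i) = c_i for every i, so c is indeed a codeword.


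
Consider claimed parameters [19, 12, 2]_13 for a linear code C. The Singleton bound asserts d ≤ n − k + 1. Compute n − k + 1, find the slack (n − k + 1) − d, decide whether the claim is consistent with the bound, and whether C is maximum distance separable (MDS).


Singleton RHS = n − k + 1 = 8, slack = 6, bound satisfied, not MDS.

Singleton bound: d ≤ n − k + 1.
Here n = 19, k = 12, so n − k + 1 = 8.
Given d = 2, check d ≤ 8: YES.
Slack = (n − k + 1) − d = 6.
The code is NOT MDS (slack = 6 > 0).
Description: the claimed parameters are [19, 12, 2]_13; such a code would be non-MDS.


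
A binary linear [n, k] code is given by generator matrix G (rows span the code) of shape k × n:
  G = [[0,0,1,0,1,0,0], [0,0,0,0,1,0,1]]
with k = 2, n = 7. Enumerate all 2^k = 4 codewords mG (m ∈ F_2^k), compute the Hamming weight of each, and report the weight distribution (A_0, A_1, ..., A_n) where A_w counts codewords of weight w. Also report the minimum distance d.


Weight distribution: A_0 = 1, A_2 = 3. Minimum distance d = 2.

Enumerate all 2^2 = 4 messages m ∈ F_2^2.
For each, compute codeword c = mG in F_2^7, then tally its weight.
  m = 00 → c = 0000000, weight = 0.
  m = 10 → c = 0010100, weight = 2.
  m = 01 → c = 0000101, weight = 2.
  m = 11 → c = 0010001, weight = 2.
Tally weights:
  weight 0: 1 codewords.
  weight 2: 3 codewords.
Minimum distance d = smallest w > 0 with A_w > 0 = 2.
Sanity: Σ A_w = 4 = 2^2 = 4 ✓.


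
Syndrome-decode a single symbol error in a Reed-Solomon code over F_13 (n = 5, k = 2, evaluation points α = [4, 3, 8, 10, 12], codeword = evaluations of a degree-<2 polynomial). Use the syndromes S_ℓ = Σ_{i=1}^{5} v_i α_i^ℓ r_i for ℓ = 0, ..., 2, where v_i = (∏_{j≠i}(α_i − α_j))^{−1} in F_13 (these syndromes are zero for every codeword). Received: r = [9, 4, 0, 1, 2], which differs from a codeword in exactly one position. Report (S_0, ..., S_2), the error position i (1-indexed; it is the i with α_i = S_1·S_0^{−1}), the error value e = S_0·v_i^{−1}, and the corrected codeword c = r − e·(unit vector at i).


S = (8, 6, 11), error at position 1, error magnitude e = 11, c = [11, 4, 0, 1, 2].

Step 1: column multipliers v_i = (∏_{j≠i}(α_i − α_j))^{−1} mod 13.
  i = 1 (α = 4): (4−3)(4−8)(4−10)(4−12) = 1·(−4)·(−6)·(−8) = −192 ≡ 3, so v_1 = 3^{−1} = 9 (mod 13).
  i = 2 (α = 3): (3−4)(3−8)(3−10)(3−12) = (−1)·(−5)·(−7)·(−9) = 315 ≡ 3, so v_2 = 3^{−1} = 9 (mod 13).
  i = 3 (α = 8): (8−4)(8−3)(8−10)(8−12) = 4·5·(−2)·(−4) = 160 ≡ 4, so v_3 = 4^{−1} = 10 (mod 13).
  i = 4 (α = 10): (10−4)(10−3)(10−8)(10−12) = 6·7·2·(−2) = −168 ≡ 1, so v_4 = 1^{−1} = 1 (mod 13).
  i = 5 (α = 12): (12−4)(12−3)(12−8)(12−10) = 8·9·4·2 = 576 ≡ 4, so v_5 = 4^{−1} = 10 (mod 13).
  v = [9, 9, 10, 1, 10].
Step 2: syndromes of r = [9, 4, 0, 1, 2] (all sums mod 13).
  S_0 = Σ v_i r_i = 9·9 + 9·4 + 10·0 + 1·1 + 10·2 = 138 ≡ 8.
  S_1 = Σ v_i α_i r_i = 9·4·9 + 9·3·4 + 10·8·0 + 1·10·1 + 10·12·2 = 682 ≡ 6.
  α_i^2 mod 13 = [3, 9, 12, 9, 1].
  S_2 = Σ v_i α_i^2 r_i = 9·3·9 + 9·9·4 + 10·12·0 + 1·9·1 + 10·1·2 = 596 ≡ 11.
  S = (8, 6, 11) ≠ 0, so r is not a codeword (an error is present).
Step 3: locate the error. For a single error e at position i, S_ℓ = v_i·e·α_i^ℓ, so α_err = S_1/S_0.
  S_0^{−1} = 8^{−1} = 5 (mod 13), so α_err = 6·5 = 30 ≡ 4 = α_1. Error position i = 1.
  Consistency check: S_2/S_1 = 11·11 = 121 ≡ 4 = α_err ✓ (single-error assumption holds).
Step 4: error magnitude e = S_0/v_1 = S_0·∏_{j≠1}(α_1 − α_j) = 8·3 = 24 ≡ 11 (mod 13).
Step 5: correct position 1: c_1 = r_1 − e = 9 − 11 ≡ 11 (mod 13). Hence c = [11, 4, 0, 1, 2].
  Check: interpolating c through the α_i gives m(x) = 9 + 7·x (degree < 2) with m(α_i) = c_i for every i, so c is indeed a codeword.


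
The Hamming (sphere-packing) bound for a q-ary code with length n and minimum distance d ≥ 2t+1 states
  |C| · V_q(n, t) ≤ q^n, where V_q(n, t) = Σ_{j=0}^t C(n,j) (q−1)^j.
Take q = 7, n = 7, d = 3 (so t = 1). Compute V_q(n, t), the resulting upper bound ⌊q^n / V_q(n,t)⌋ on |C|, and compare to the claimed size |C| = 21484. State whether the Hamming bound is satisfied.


V_q(n, t) = 43, q^n = 823543, Hamming bound = 19152, |C| = 21484 > bound (violated).

Step 1: Compute V_q(n, t) = Σ_{j=0}^1 C(n, j) (q−1)^j.
  j = 0: C(7,0)·(6)^0 = 1·1 = 1.
  j = 1: C(7,1)·(6)^1 = 7·6 = 42.
  V_q(n, t) = 1 + 42 = 43.
Step 2: q^n = 7^7 = 823543.
Step 3: Hamming bound ⌊q^n / V_q(n,t)⌋ = ⌊823543/43⌋ = 19152.
Step 4: Compare |C| = 21484 to 19152: violated.
The claimed |C| lies above the Hamming bound, so no 7-ary code of length 7 with d ≥ 3 can have 21484 codewords.


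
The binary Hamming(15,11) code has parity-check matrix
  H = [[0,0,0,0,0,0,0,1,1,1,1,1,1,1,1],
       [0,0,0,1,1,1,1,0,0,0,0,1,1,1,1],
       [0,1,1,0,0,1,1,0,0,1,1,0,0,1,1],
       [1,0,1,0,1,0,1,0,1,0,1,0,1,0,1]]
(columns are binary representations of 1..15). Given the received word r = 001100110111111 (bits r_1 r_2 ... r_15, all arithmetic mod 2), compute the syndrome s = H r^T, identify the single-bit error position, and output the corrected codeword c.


s = (1, 0, 0, 1)^T, error position = 9, corrected codeword c = 001100111111111

Compute s = H r^T mod 2 one row at a time:
  s_1 = 1 + 0 + 1 + 1 + 1 + 1 + 1 + 1 = 7 ≡ 1 (mod 2).
  s_2 = 1 + 0 + 0 + 1 + 1 + 1 + 1 + 1 = 6 ≡ 0 (mod 2).
  s_3 = 0 + 1 + 0 + 1 + 1 + 1 + 1 + 1 = 6 ≡ 0 (mod 2).
  s_4 = 0 + 1 + 0 + 1 + 0 + 1 + 1 + 1 = 5 ≡ 1 (mod 2).
s = (1, 0, 0, 1)^T — this equals column 9 of H (binary 1001), so error is at position 9.
Correct: flip bit 9 of r = 001100110111111 to get c = 001100111111111.


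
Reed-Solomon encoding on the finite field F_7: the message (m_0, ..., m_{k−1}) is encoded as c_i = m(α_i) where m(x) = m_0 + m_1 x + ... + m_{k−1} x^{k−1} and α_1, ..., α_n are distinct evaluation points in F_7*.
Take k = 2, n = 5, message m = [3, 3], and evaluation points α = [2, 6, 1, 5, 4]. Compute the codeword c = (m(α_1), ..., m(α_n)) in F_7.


c = [2, 0, 6, 4, 1]

Message polynomial: m(x) = 3 + 3·x (mod 7).
For each evaluation point α_i, compute m(α_i) mod 7:
  α_1 = 2: Horner steps 3 → 2, so m(2) = 2.
  α_2 = 6: Horner steps 3 → 0, so m(6) = 0.
  α_3 = 1: Horner steps 3 → 6, so m(1) = 6.
  α_4 = 5: Horner steps 3 → 4, so m(5) = 4.
  α_5 = 4: Horner steps 3 → 1, so m(4) = 1.
Codeword c = [2, 0, 6, 4, 1] ∈ F_7^5.


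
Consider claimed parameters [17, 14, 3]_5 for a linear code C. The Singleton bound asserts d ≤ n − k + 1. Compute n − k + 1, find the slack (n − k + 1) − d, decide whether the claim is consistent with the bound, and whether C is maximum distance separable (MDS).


Singleton RHS = n − k + 1 = 4, slack = 1, bound satisfied, not MDS.

Singleton bound: d ≤ n − k + 1.
Here n = 17, k = 14, so n − k + 1 = 4.
Given d = 3, check d ≤ 4: YES.
Slack = (n − k + 1) − d = 1.
The code is NOT MDS (slack = 1 > 0).
Description: the claimed parameters are [17, 14, 3]_5; such a code would be non-MDS.


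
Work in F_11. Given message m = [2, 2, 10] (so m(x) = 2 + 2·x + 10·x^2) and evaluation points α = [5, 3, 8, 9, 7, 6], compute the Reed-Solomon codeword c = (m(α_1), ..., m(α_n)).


c = [9, 10, 9, 5, 0, 0]

Message polynomial: m(x) = 2 + 2·x + 10·x^2 (mod 11).
For each evaluation point α_i, compute m(α_i) mod 11:
  α_1 = 5: Horner steps 10 → 8 → 9, so m(5) = 9.
  α_2 = 3: Horner steps 10 → 10 → 10, so m(3) = 10.
  α_3 = 8: Horner steps 10 → 5 → 9, so m(8) = 9.
  α_4 = 9: Horner steps 10 → 4 → 5, so m(9) = 5.
  α_5 = 7: Horner steps 10 → 6 → 0, so m(7) = 0.
  α_6 = 6: Horner steps 10 → 7 → 0, so m(6) = 0.
Codeword c = [9, 10, 9, 5, 0, 0] ∈ F_11^6.


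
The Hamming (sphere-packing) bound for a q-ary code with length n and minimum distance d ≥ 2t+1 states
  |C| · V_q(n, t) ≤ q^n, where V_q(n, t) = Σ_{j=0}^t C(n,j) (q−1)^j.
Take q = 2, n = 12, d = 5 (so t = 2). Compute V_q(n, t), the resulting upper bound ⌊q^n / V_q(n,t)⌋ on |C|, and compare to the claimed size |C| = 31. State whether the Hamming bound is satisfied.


V_q(n, t) = 79, q^n = 4096, Hamming bound = 51, |C| = 31 ≤ bound (satisfied).

Step 1: Compute V_q(n, t) = Σ_{j=0}^2 C(n, j) (q−1)^j.
  j = 0: C(12,0)·(1)^0 = 1·1 = 1.
  j = 1: C(12,1)·(1)^1 = 12·1 = 12.
  j = 2: C(12,2)·(1)^2 = 66·1 = 66.
  V_q(n, t) = 1 + 12 + 66 = 79.
Step 2: q^n = 2^12 = 4096.
Step 3: Hamming bound ⌊q^n / V_q(n,t)⌋ = ⌊4096/79⌋ = 51.
Step 4: Compare |C| = 31 to 51: satisfied.
The claimed |C| lies below the Hamming bound.


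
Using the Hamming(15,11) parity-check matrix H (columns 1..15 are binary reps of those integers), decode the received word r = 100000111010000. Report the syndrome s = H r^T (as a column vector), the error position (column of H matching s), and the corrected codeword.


s = (1, 1, 0, 0)^T, error position = 12, corrected codeword c = 100000111011000

Compute s = H r^T mod 2 one row at a time:
  s_1 = 1 + 1 + 0 + 1 + 0 + 0 + 0 + 0 = 3 ≡ 1 (mod 2).
  s_2 = 0 + 0 + 0 + 1 + 0 + 0 + 0 + 0 = 1 ≡ 1 (mod 2).
  s_3 = 0 + 0 + 0 + 1 + 0 + 1 + 0 + 0 = 2 ≡ 0 (mod 2).
  s_4 = 1 + 0 + 0 + 1 + 1 + 1 + 0 + 0 = 4 ≡ 0 (mod 2).
s = (1, 1, 0, 0)^T — this equals column 12 of H (binary 1100), so error is at position 12.
Correct: flip bit 12 of r = 100000111010000 to get c = 100000111011000.


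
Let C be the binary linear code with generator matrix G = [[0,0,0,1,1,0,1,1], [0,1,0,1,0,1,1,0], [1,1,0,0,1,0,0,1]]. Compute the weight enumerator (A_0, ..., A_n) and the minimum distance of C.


Weight distribution: A_0 = 1, A_2 = 1, A_4 = 5, A_6 = 1. Minimum distance d = 2.

Enumerate all 2^3 = 8 messages m ∈ F_2^3.
For each, compute codeword c = mG in F_2^8, then tally its weight.
  m = 000 → c = 00000000, weight = 0.
  m = 100 → c = 00011011, weight = 4.
  m = 010 → c = 01010110, weight = 4.
  m = 110 → c = 01001101, weight = 4.
  m = 001 → c = 11001001, weight = 4.
  m = 101 → c = 11010010, weight = 4.
  m = 011 → c = 10011111, weight = 6.
  m = 111 → c = 10000100, weight = 2.
Tally weights:
  weight 0: 1 codewords.
  weight 2: 1 codewords.
  weight 4: 5 codewords.
  weight 6: 1 codewords.
Minimum distance d = smallest w > 0 with A_w > 0 = 2.
Sanity: Σ A_w = 8 = 2^3 = 8 ✓.


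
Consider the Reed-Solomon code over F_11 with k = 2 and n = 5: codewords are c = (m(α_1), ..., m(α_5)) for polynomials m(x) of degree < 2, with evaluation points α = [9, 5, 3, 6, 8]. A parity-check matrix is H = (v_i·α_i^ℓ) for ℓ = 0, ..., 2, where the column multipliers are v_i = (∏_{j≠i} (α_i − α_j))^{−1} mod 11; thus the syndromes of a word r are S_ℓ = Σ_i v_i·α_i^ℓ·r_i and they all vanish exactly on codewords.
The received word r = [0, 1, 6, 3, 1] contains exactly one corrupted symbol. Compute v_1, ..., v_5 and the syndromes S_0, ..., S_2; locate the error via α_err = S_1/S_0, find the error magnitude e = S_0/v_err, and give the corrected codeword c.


S = (7, 2, 10), error at position 2, error magnitude e = 8, c = [0, 4, 6, 3, 1].

Step 1: column multipliers v_i = (∏_{j≠i}(α_i − α_j))^{−1} mod 11.
  i = 1 (α = 9): (9−5)(9−3)(9−6)(9−8) = 4·6·3·1 = 72 ≡ 6, so v_1 = 6^{−1} = 2 (mod 11).
  i = 2 (α = 5): (5−9)(5−3)(5−6)(5−8) = (−4)·2·(−1)·(−3) = −24 ≡ 9, so v_2 = 9^{−1} = 5 (mod 11).
  i = 3 (α = 3): (3−9)(3−5)(3−6)(3−8) = (−6)·(−2)·(−3)·(−5) = 180 ≡ 4, so v_3 = 4^{−1} = 3 (mod 11).
  i = 4 (α = 6): (6−9)(6−5)(6−3)(6−8) = (−3)·1·3·(−2) = 18 ≡ 7, so v_4 = 7^{−1} = 8 (mod 11).
  i = 5 (α = 8): (8−9)(8−5)(8−3)(8−6) = (−1)·3·5·2 = −30 ≡ 3, so v_5 = 3^{−1} = 4 (mod 11).
  v = [2, 5, 3, 8, 4].
Step 2: syndromes of r = [0, 1, 6, 3, 1] (all sums mod 11).
  S_0 = Σ v_i r_i = 2·0 + 5·1 + 3·6 + 8·3 + 4·1 = 51 ≡ 7.
  S_1 = Σ v_i α_i r_i = 2·9·0 + 5·5·1 + 3·3·6 + 8·6·3 + 4·8·1 = 255 ≡ 2.
  α_i^2 mod 11 = [4, 3, 9, 3, 9].
  S_2 = Σ v_i α_i^2 r_i = 2·4·0 + 5·3·1 + 3·9·6 + 8·3·3 + 4·9·1 = 285 ≡ 10.
  S = (7, 2, 10) ≠ 0, so r is not a codeword (an error is present).
Step 3: locate the error. For a single error e at position i, S_ℓ = v_i·e·α_i^ℓ, so α_err = S_1/S_0.
  S_0^{−1} = 7^{−1} = 8 (mod 11), so α_err = 2·8 = 16 ≡ 5 = α_2. Error position i = 2.
  Consistency check: S_2/S_1 = 10·6 = 60 ≡ 5 = α_err ✓ (single-error assumption holds).
Step 4: error magnitude e = S_0/v_2 = S_0·∏_{j≠2}(α_2 − α_j) = 7·9 = 63 ≡ 8 (mod 11).
Step 5: correct position 2: c_2 = r_2 − e = 1 − 8 ≡ 4 (mod 11). Hence c = [0, 4, 6, 3, 1].
  Check: interpolating c through the α_i gives m(x) = 9 + 10·x (degree < 2) with m(α_i) = c_i for every i, so c is indeed a codeword.


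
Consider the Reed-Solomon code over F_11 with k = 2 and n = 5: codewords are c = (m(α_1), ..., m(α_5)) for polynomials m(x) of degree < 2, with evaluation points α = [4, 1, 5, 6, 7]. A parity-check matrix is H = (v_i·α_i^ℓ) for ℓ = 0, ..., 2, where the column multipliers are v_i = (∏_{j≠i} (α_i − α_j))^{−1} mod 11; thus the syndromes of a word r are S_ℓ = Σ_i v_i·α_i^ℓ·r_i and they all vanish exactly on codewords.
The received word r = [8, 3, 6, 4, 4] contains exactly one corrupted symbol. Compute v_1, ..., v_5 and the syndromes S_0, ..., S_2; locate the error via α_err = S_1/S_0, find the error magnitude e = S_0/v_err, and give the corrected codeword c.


S = (8, 1, 7), error at position 5, error magnitude e = 2, c = [8, 3, 6, 4, 2].

Step 1: column multipliers v_i = (∏_{j≠i}(α_i − α_j))^{−1} mod 11.
  i = 1 (α = 4): (4−1)(4−5)(4−6)(4−7) = 3·(−1)·(−2)·(−3) = −18 ≡ 4, so v_1 = 4^{−1} = 3 (mod 11).
  i = 2 (α = 1): (1−4)(1−5)(1−6)(1−7) = (−3)·(−4)·(−5)·(−6) = 360 ≡ 8, so v_2 = 8^{−1} = 7 (mod 11).
  i = 3 (α = 5): (5−4)(5−1)(5−6)(5−7) = 1·4·(−1)·(−2) = 8 ≡ 8, so v_3 = 8^{−1} = 7 (mod 11).
  i = 4 (α = 6): (6−4)(6−1)(6−5)(6−7) = 2·5·1·(−1) = −10 ≡ 1, so v_4 = 1^{−1} = 1 (mod 11).
  i = 5 (α = 7): (7−4)(7−1)(7−5)(7−6) = 3·6·2·1 = 36 ≡ 3, so v_5 = 3^{−1} = 4 (mod 11).
  v = [3, 7, 7, 1, 4].
Step 2: syndromes of r = [8, 3, 6, 4, 4] (all sums mod 11).
  S_0 = Σ v_i r_i = 3·8 + 7·3 + 7·6 + 1·4 + 4·4 = 107 ≡ 8.
  S_1 = Σ v_i α_i r_i = 3·4·8 + 7·1·3 + 7·5·6 + 1·6·4 + 4·7·4 = 463 ≡ 1.
  α_i^2 mod 11 = [5, 1, 3, 3, 5].
  S_2 = Σ v_i α_i^2 r_i = 3·5·8 + 7·1·3 + 7·3·6 + 1·3·4 + 4·5·4 = 359 ≡ 7.
  S = (8, 1, 7) ≠ 0, so r is not a codeword (an error is present).
Step 3: locate the error. For a single error e at position i, S_ℓ = v_i·e·α_i^ℓ, so α_err = S_1/S_0.
  S_0^{−1} = 8^{−1} = 7 (mod 11), so α_err = 1·7 = 7 ≡ 7 = α_5. Error position i = 5.
  Consistency check: S_2/S_1 = 7·1 = 7 ≡ 7 = α_err ✓ (single-error assumption holds).
Step 4: error magnitude e = S_0/v_5 = S_0·∏_{j≠5}(α_5 − α_j) = 8·3 = 24 ≡ 2 (mod 11).
Step 5: correct position 5: c_5 = r_5 − e = 4 − 2 ≡ 2 (mod 11). Hence c = [8, 3, 6, 4, 2].
  Check: interpolating c through the α_i gives m(x) = 5 + 9·x (degree < 2) with m(α_i) = c_i for every i, so c is indeed a codeword.


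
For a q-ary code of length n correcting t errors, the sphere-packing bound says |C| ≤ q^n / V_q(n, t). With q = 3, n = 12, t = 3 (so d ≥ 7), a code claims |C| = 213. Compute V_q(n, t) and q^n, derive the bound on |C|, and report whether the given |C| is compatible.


V_q(n, t) = 2049, q^n = 531441, Hamming bound = 259, |C| = 213 ≤ bound (satisfied).

Step 1: Compute V_q(n, t) = Σ_{j=0}^3 C(n, j) (q−1)^j.
  j = 0: C(12,0)·(2)^0 = 1·1 = 1.
  j = 1: C(12,1)·(2)^1 = 12·2 = 24.
  j = 2: C(12,2)·(2)^2 = 66·4 = 264.
  j = 3: C(12,3)·(2)^3 = 220·8 = 1760.
  V_q(n, t) = 1 + 24 + 264 + 1760 = 2049.
Step 2: q^n = 3^12 = 531441.
Step 3: Hamming bound ⌊q^n / V_q(n,t)⌋ = ⌊531441/2049⌋ = 259.
Step 4: Compare |C| = 213 to 259: satisfied.
The claimed |C| lies below the Hamming bound.


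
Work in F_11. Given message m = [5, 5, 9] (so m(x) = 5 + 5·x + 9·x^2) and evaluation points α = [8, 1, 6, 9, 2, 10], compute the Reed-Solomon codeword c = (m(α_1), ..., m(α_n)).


c = [5, 8, 7, 9, 7, 9]

Message polynomial: m(x) = 5 + 5·x + 9·x^2 (mod 11).
For each evaluation point α_i, compute m(α_i) mod 11:
  α_1 = 8: Horner steps 9 → 0 → 5, so m(8) = 5.
  α_2 = 1: Horner steps 9 → 3 → 8, so m(1) = 8.
  α_3 = 6: Horner steps 9 → 4 → 7, so m(6) = 7.
  α_4 = 9: Horner steps 9 → 9 → 9, so m(9) = 9.
  α_5 = 2: Horner steps 9 → 1 → 7, so m(2) = 7.
  α_6 = 10: Horner steps 9 → 7 → 9, so m(10) = 9.
Codeword c = [5, 8, 7, 9, 7, 9] ∈ F_11^6.


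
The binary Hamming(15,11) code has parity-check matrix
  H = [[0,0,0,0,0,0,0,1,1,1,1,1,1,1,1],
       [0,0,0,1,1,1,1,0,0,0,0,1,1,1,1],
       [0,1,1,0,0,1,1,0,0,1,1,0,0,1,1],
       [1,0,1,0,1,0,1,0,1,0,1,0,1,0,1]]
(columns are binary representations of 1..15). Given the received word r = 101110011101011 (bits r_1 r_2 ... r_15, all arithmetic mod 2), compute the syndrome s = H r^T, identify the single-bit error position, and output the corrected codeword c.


s = (0, 1, 0, 1)^T, error position = 5, corrected codeword c = 101100011101011

Compute s = H r^T mod 2 one row at a time:
  s_1 = 1 + 1 + 1 + 0 + 1 + 0 + 1 + 1 = 6 ≡ 0 (mod 2).
  s_2 = 1 + 1 + 0 + 0 + 1 + 0 + 1 + 1 = 5 ≡ 1 (mod 2).
  s_3 = 0 + 1 + 0 + 0 + 1 + 0 + 1 + 1 = 4 ≡ 0 (mod 2).
  s_4 = 1 + 1 + 1 + 0 + 1 + 0 + 0 + 1 = 5 ≡ 1 (mod 2).
s = (0, 1, 0, 1)^T — this equals column 5 of H (binary 0101), so error is at position 5.
Correct: flip bit 5 of r = 101110011101011 to get c = 101100011101011.


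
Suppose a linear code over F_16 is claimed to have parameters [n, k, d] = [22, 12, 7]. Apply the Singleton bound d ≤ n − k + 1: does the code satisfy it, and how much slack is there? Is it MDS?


Singleton RHS = n − k + 1 = 11, slack = 4, bound satisfied, not MDS.

Singleton bound: d ≤ n − k + 1.
Here n = 22, k = 12, so n − k + 1 = 11.
Given d = 7, check d ≤ 11: YES.
Slack = (n − k + 1) − d = 4.
The code is NOT MDS (slack = 4 > 0).
Description: the claimed parameters are [22, 12, 7]_16; such a code would be non-MDS.


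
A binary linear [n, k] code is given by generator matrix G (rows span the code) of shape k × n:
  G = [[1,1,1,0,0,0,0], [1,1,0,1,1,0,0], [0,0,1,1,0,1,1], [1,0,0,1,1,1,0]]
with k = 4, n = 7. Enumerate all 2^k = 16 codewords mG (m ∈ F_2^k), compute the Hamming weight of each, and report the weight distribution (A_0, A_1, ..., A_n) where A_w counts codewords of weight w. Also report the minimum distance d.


Weight distribution: A_0 = 1, A_2 = 1, A_3 = 6, A_4 = 5, A_5 = 2, A_6 = 1. Minimum distance d = 2.

Enumerate all 2^4 = 16 messages m ∈ F_2^4.
For each, compute codeword c = mG in F_2^7, then tally its weight.
  m = 0000 → c = 0000000, weight = 0.
  m = 1000 → c = 1110000, weight = 3.
  m = 0100 → c = 1101100, weight = 4.
  m = 1100 → c = 0011100, weight = 3.
  m = 0010 → c = 0011011, weight = 4.
  m = 1010 → c = 1101011, weight = 5.
  m = 0110 → c = 1110111, weight = 6.
  m = 1110 → c = 0000111, weight = 3.
  m = 0001 → c = 1001110, weight = 4.
  m = 1001 → c = 0111110, weight = 5.
  m = 0101 → c = 0100010, weight = 2.
  m = 1101 → c = 1010010, weight = 3.
  m = 0011 → c = 1010101, weight = 4.
  m = 1011 → c = 0100101, weight = 3.
  m = 0111 → c = 0111001, weight = 4.
  m = 1111 → c = 1001001, weight = 3.
Tally weights:
  weight 0: 1 codewords.
  weight 2: 1 codewords.
  weight 3: 6 codewords.
  weight 4: 5 codewords.
  weight 5: 2 codewords.
  weight 6: 1 codewords.
Minimum distance d = smallest w > 0 with A_w > 0 = 2.
Sanity: Σ A_w = 16 = 2^4 = 16 ✓.


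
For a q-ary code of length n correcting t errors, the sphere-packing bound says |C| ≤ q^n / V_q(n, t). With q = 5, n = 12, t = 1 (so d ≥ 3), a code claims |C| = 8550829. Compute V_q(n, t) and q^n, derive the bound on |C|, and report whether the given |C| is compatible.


V_q(n, t) = 49, q^n = 244140625, Hamming bound = 4982461, |C| = 8550829 > bound (violated).

Step 1: Compute V_q(n, t) = Σ_{j=0}^1 C(n, j) (q−1)^j.
  j = 0: C(12,0)·(4)^0 = 1·1 = 1.
  j = 1: C(12,1)·(4)^1 = 12·4 = 48.
  V_q(n, t) = 1 + 48 = 49.
Step 2: q^n = 5^12 = 244140625.
Step 3: Hamming bound ⌊q^n / V_q(n,t)⌋ = ⌊244140625/49⌋ = 4982461.
Step 4: Compare |C| = 8550829 to 4982461: violated.
The claimed |C| lies above the Hamming bound, so no 5-ary code of length 12 with d ≥ 3 can have 8550829 codewords.


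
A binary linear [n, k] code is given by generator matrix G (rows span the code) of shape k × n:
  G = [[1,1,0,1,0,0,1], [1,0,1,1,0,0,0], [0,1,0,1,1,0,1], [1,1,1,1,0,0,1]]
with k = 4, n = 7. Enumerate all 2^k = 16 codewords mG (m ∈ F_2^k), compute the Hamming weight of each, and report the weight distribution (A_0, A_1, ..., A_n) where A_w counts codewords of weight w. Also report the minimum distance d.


Weight distribution: A_0 = 1, A_1 = 1, A_2 = 4, A_3 = 4, A_4 = 3, A_5 = 3. Minimum distance d = 1.

Enumerate all 2^4 = 16 messages m ∈ F_2^4.
For each, compute codeword c = mG in F_2^7, then tally its weight.
  m = 0000 → c = 0000000, weight = 0.
  m = 1000 → c = 1101001, weight = 4.
  m = 0100 → c = 1011000, weight = 3.
  m = 1100 → c = 0110001, weight = 3.
  m = 0010 → c = 0101101, weight = 4.
  m = 1010 → c = 1000100, weight = 2.
  m = 0110 → c = 1110101, weight = 5.
  m = 1110 → c = 0011100, weight = 3.
  m = 0001 → c = 1111001, weight = 5.
  m = 1001 → c = 0010000, weight = 1.
  m = 0101 → c = 0100001, weight = 2.
  m = 1101 → c = 1001000, weight = 2.
  m = 0011 → c = 1010100, weight = 3.
  m = 1011 → c = 0111101, weight = 5.
  m = 0111 → c = 0001100, weight = 2.
  m = 1111 → c = 1100101, weight = 4.
Tally weights:
  weight 0: 1 codewords.
  weight 1: 1 codewords.
  weight 2: 4 codewords.
  weight 3: 4 codewords.
  weight 4: 3 codewords.
  weight 5: 3 codewords.
Minimum distance d = smallest w > 0 with A_w > 0 = 1.
Sanity: Σ A_w = 16 = 2^4 = 16 ✓.


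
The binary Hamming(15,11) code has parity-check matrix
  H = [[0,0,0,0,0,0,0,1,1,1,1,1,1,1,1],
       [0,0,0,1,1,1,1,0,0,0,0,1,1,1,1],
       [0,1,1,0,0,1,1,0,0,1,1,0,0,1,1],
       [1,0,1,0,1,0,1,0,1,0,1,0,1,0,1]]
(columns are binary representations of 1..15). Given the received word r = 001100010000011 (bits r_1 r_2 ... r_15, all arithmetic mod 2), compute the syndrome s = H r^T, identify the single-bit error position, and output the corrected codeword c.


s = (1, 1, 1, 0)^T, error position = 14, corrected codeword c = 001100010000001

Compute s = H r^T mod 2 one row at a time:
  s_1 = 1 + 0 + 0 + 0 + 0 + 0 + 1 + 1 = 3 ≡ 1 (mod 2).
  s_2 = 1 + 0 + 0 + 0 + 0 + 0 + 1 + 1 = 3 ≡ 1 (mod 2).
  s_3 = 0 + 1 + 0 + 0 + 0 + 0 + 1 + 1 = 3 ≡ 1 (mod 2).
  s_4 = 0 + 1 + 0 + 0 + 0 + 0 + 0 + 1 = 2 ≡ 0 (mod 2).
s = (1, 1, 1, 0)^T — this equals column 14 of H (binary 1110), so error is at position 14.
Correct: flip bit 14 of r = 001100010000011 to get c = 001100010000001.


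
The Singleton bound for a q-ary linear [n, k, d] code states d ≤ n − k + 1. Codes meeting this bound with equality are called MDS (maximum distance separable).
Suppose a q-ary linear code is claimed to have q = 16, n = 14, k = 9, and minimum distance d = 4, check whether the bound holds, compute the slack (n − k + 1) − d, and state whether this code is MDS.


Singleton RHS = n − k + 1 = 6, slack = 2, bound satisfied, not MDS.

Singleton bound: d ≤ n − k + 1.
Here n = 14, k = 9, so n − k + 1 = 6.
Given d = 4, check d ≤ 6: YES.
Slack = (n − k + 1) − d = 2.
The code is NOT MDS (slack = 2 > 0).
Description: the claimed parameters are [14, 9, 4]_16; such a code would be non-MDS.


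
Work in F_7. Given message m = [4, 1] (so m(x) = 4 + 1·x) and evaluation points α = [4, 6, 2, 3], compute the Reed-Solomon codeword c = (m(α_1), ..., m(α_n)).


c = [1, 3, 6, 0]

Message polynomial: m(x) = 4 + 1·x (mod 7).
For each evaluation point α_i, compute m(α_i) mod 7:
  α_1 = 4: Horner steps 1 → 1, so m(4) = 1.
  α_2 = 6: Horner steps 1 → 3, so m(6) = 3.
  α_3 = 2: Horner steps 1 → 6, so m(2) = 6.
  α_4 = 3: Horner steps 1 → 0, so m(3) = 0.
Codeword c = [1, 3, 6, 0] ∈ F_7^4.


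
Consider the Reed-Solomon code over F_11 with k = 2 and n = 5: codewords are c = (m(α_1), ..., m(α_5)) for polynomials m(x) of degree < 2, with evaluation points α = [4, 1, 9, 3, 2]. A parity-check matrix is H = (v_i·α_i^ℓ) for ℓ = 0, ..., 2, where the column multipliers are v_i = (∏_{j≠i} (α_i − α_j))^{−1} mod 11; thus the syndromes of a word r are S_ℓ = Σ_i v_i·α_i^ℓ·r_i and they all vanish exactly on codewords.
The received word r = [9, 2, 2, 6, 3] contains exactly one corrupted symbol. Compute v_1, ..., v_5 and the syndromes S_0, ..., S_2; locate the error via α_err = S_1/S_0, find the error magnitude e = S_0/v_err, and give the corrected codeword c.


S = (6, 6, 6), error at position 2, error magnitude e = 2, c = [9, 0, 2, 6, 3].

Step 1: column multipliers v_i = (∏_{j≠i}(α_i − α_j))^{−1} mod 11.
  i = 1 (α = 4): (4−1)(4−9)(4−3)(4−2) = 3·(−5)·1·2 = −30 ≡ 3, so v_1 = 3^{−1} = 4 (mod 11).
  i = 2 (α = 1): (1−4)(1−9)(1−3)(1−2) = (−3)·(−8)·(−2)·(−1) = 48 ≡ 4, so v_2 = 4^{−1} = 3 (mod 11).
  i = 3 (α = 9): (9−4)(9−1)(9−3)(9−2) = 5·8·6·7 = 1680 ≡ 8, so v_3 = 8^{−1} = 7 (mod 11).
  i = 4 (α = 3): (3−4)(3−1)(3−9)(3−2) = (−1)·2·(−6)·1 = 12 ≡ 1, so v_4 = 1^{−1} = 1 (mod 11).
  i = 5 (α = 2): (2−4)(2−1)(2−9)(2−3) = (−2)·1·(−7)·(−1) = −14 ≡ 8, so v_5 = 8^{−1} = 7 (mod 11).
  v = [4, 3, 7, 1, 7].
Step 2: syndromes of r = [9, 2, 2, 6, 3] (all sums mod 11).
  S_0 = Σ v_i r_i = 4·9 + 3·2 + 7·2 + 1·6 + 7·3 = 83 ≡ 6.
  S_1 = Σ v_i α_i r_i = 4·4·9 + 3·1·2 + 7·9·2 + 1·3·6 + 7·2·3 = 336 ≡ 6.
  α_i^2 mod 11 = [5, 1, 4, 9, 4].
  S_2 = Σ v_i α_i^2 r_i = 4·5·9 + 3·1·2 + 7·4·2 + 1·9·6 + 7·4·3 = 380 ≡ 6.
  S = (6, 6, 6) ≠ 0, so r is not a codeword (an error is present).
Step 3: locate the error. For a single error e at position i, S_ℓ = v_i·e·α_i^ℓ, so α_err = S_1/S_0.
  S_0^{−1} = 6^{−1} = 2 (mod 11), so α_err = 6·2 = 12 ≡ 1 = α_2. Error position i = 2.
  Consistency check: S_2/S_1 = 6·2 = 12 ≡ 1 = α_err ✓ (single-error assumption holds).
Step 4: error magnitude e = S_0/v_2 = S_0·∏_{j≠2}(α_2 − α_j) = 6·4 = 24 ≡ 2 (mod 11).
Step 5: correct position 2: c_2 = r_2 − e = 2 − 2 ≡ 0 (mod 11). Hence c = [9, 0, 2, 6, 3].
  Check: interpolating c through the α_i gives m(x) = 8 + 3·x (degree < 2) with m(α_i) = c_i for every i, so c is indeed a codeword.


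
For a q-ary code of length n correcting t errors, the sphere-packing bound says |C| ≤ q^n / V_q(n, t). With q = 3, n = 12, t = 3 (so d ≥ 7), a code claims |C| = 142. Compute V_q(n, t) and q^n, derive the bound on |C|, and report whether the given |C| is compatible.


V_q(n, t) = 2049, q^n = 531441, Hamming bound = 259, |C| = 142 ≤ bound (satisfied).

Step 1: Compute V_q(n, t) = Σ_{j=0}^3 C(n, j) (q−1)^j.
  j = 0: C(12,0)·(2)^0 = 1·1 = 1.
  j = 1: C(12,1)·(2)^1 = 12·2 = 24.
  j = 2: C(12,2)·(2)^2 = 66·4 = 264.
  j = 3: C(12,3)·(2)^3 = 220·8 = 1760.
  V_q(n, t) = 1 + 24 + 264 + 1760 = 2049.
Step 2: q^n = 3^12 = 531441.
Step 3: Hamming bound ⌊q^n / V_q(n,t)⌋ = ⌊531441/2049⌋ = 259.
Step 4: Compare |C| = 142 to 259: satisfied.
The claimed |C| lies below the Hamming bound.


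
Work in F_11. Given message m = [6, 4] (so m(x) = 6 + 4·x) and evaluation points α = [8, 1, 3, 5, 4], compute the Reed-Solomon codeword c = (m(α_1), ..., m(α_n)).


c = [5, 10, 7, 4, 0]

Message polynomial: m(x) = 6 + 4·x (mod 11).
For each evaluation point α_i, compute m(α_i) mod 11:
  α_1 = 8: Horner steps 4 → 5, so m(8) = 5.
  α_2 = 1: Horner steps 4 → 10, so m(1) = 10.
  α_3 = 3: Horner steps 4 → 7, so m(3) = 7.
  α_4 = 5: Horner steps 4 → 4, so m(5) = 4.
  α_5 = 4: Horner steps 4 → 0, so m(4) = 0.
Codeword c = [5, 10, 7, 4, 0] ∈ F_11^5.


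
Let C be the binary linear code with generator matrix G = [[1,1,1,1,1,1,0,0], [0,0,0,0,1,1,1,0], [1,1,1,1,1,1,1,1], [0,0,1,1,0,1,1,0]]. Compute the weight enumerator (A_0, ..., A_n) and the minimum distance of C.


Weight distribution: A_0 = 1, A_2 = 1, A_3 = 4, A_4 = 4, A_5 = 4, A_6 = 1, A_8 = 1. Minimum distance d = 2.

Enumerate all 2^4 = 16 messages m ∈ F_2^4.
For each, compute codeword c = mG in F_2^8, then tally its weight.
  m = 0000 → c = 00000000, weight = 0.
  m = 1000 → c = 11111100, weight = 6.
  m = 0100 → c = 00001110, weight = 3.
  m = 1100 → c = 11110010, weight = 5.
  m = 0010 → c = 11111111, weight = 8.
  m = 1010 → c = 00000011, weight = 2.
  m = 0110 → c = 11110001, weight = 5.
  m = 1110 → c = 00001101, weight = 3.
  m = 0001 → c = 00110110, weight = 4.
  m = 1001 → c = 11001010, weight = 4.
  m = 0101 → c = 00111000, weight = 3.
  m = 1101 → c = 11000100, weight = 3.
  m = 0011 → c = 11001001, weight = 4.
  m = 1011 → c = 00110101, weight = 4.
  m = 0111 → c = 11000111, weight = 5.
  m = 1111 → c = 00111011, weight = 5.
Tally weights:
  weight 0: 1 codewords.
  weight 2: 1 codewords.
  weight 3: 4 codewords.
  weight 4: 4 codewords.
  weight 5: 4 codewords.
  weight 6: 1 codewords.
  weight 8: 1 codewords.
Minimum distance d = smallest w > 0 with A_w > 0 = 2.
Sanity: Σ A_w = 16 = 2^4 = 16 ✓.


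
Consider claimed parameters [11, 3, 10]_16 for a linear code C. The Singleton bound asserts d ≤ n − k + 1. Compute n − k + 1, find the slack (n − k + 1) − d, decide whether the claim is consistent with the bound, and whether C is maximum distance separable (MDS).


Singleton RHS = n − k + 1 = 9, slack = -1, bound violated (no such code; not MDS).

Singleton bound: d ≤ n − k + 1.
Here n = 11, k = 3, so n − k + 1 = 9.
Given d = 10, check d ≤ 9: NO.
Slack = (n − k + 1) − d = -1.
The slack is negative: d = 10 exceeds n − k + 1 = 9 by 1, so the Singleton bound is violated and no linear [11, 3, 10]_16 code can exist. In particular it is not MDS (MDS requires d = n − k + 1 exactly).
Description: the claimed parameters are [11, 3, 10]_16; such a code would be impossible (violates the Singleton bound).


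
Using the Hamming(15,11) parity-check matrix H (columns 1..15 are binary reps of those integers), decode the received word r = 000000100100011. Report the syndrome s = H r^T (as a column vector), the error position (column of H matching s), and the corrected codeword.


s = (1, 1, 0, 0)^T, error position = 12, corrected codeword c = 000000100101011

Compute s = H r^T mod 2 one row at a time:
  s_1 = 0 + 0 + 1 + 0 + 0 + 0 + 1 + 1 = 3 ≡ 1 (mod 2).
  s_2 = 0 + 0 + 0 + 1 + 0 + 0 + 1 + 1 = 3 ≡ 1 (mod 2).
  s_3 = 0 + 0 + 0 + 1 + 1 + 0 + 1 + 1 = 4 ≡ 0 (mod 2).
  s_4 = 0 + 0 + 0 + 1 + 0 + 0 + 0 + 1 = 2 ≡ 0 (mod 2).
s = (1, 1, 0, 0)^T — this equals column 12 of H (binary 1100), so error is at position 12.
Correct: flip bit 12 of r = 000000100100011 to get c = 000000100101011.


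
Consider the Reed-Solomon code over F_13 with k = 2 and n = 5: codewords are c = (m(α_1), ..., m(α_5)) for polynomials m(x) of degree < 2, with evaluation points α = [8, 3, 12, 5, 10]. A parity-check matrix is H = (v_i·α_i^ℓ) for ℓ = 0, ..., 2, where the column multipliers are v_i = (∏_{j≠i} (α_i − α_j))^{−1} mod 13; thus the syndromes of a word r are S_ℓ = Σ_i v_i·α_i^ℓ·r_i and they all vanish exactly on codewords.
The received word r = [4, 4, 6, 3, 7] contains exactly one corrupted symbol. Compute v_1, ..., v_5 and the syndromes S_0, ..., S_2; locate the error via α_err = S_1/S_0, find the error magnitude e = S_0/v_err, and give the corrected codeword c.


S = (3, 11, 10), error at position 1, error magnitude e = 9, c = [8, 4, 6, 3, 7].

Step 1: column multipliers v_i = (∏_{j≠i}(α_i − α_j))^{−1} mod 13.
  i = 1 (α = 8): (8−3)(8−12)(8−5)(8−10) = 5·(−4)·3·(−2) = 120 ≡ 3, so v_1 = 3^{−1} = 9 (mod 13).
  i = 2 (α = 3): (3−8)(3−12)(3−5)(3−10) = (−5)·(−9)·(−2)·(−7) = 630 ≡ 6, so v_2 = 6^{−1} = 11 (mod 13).
  i = 3 (α = 12): (12−8)(12−3)(12−5)(12−10) = 4·9·7·2 = 504 ≡ 10, so v_3 = 10^{−1} = 4 (mod 13).
  i = 4 (α = 5): (5−8)(5−3)(5−12)(5−10) = (−3)·2·(−7)·(−5) = −210 ≡ 11, so v_4 = 11^{−1} = 6 (mod 13).
  i = 5 (α = 10): (10−8)(10−3)(10−12)(10−5) = 2·7·(−2)·5 = −140 ≡ 3, so v_5 = 3^{−1} = 9 (mod 13).
  v = [9, 11, 4, 6, 9].
Step 2: syndromes of r = [4, 4, 6, 3, 7] (all sums mod 13).
  S_0 = Σ v_i r_i = 9·4 + 11·4 + 4·6 + 6·3 + 9·7 = 185 ≡ 3.
  S_1 = Σ v_i α_i r_i = 9·8·4 + 11·3·4 + 4·12·6 + 6·5·3 + 9·10·7 = 1428 ≡ 11.
  α_i^2 mod 13 = [12, 9, 1, 12, 9].
  S_2 = Σ v_i α_i^2 r_i = 9·12·4 + 11·9·4 + 4·1·6 + 6·12·3 + 9·9·7 = 1635 ≡ 10.
  S = (3, 11, 10) ≠ 0, so r is not a codeword (an error is present).
Step 3: locate the error. For a single error e at position i, S_ℓ = v_i·e·α_i^ℓ, so α_err = S_1/S_0.
  S_0^{−1} = 3^{−1} = 9 (mod 13), so α_err = 11·9 = 99 ≡ 8 = α_1. Error position i = 1.
  Consistency check: S_2/S_1 = 10·6 = 60 ≡ 8 = α_err ✓ (single-error assumption holds).
Step 4: error magnitude e = S_0/v_1 = S_0·∏_{j≠1}(α_1 − α_j) = 3·3 = 9 ≡ 9 (mod 13).
Step 5: correct position 1: c_1 = r_1 − e = 4 − 9 ≡ 8 (mod 13). Hence c = [8, 4, 6, 3, 7].
  Check: interpolating c through the α_i gives m(x) = 12 + 6·x (degree < 2) with m(α_i) = c_i for every i, so c is indeed a codeword.


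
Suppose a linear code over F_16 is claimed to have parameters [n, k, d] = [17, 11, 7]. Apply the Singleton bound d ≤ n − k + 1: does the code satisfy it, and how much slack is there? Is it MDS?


Singleton RHS = n − k + 1 = 7, slack = 0, bound satisfied, MDS.

Singleton bound: d ≤ n − k + 1.
Here n = 17, k = 11, so n − k + 1 = 7.
Given d = 7, check d ≤ 7: YES.
Slack = (n − k + 1) − d = 0.
The code is MDS (slack = 0).
Description: the claimed parameters are [17, 11, 7]_16; such a code would be MDS (meets Singleton bound).


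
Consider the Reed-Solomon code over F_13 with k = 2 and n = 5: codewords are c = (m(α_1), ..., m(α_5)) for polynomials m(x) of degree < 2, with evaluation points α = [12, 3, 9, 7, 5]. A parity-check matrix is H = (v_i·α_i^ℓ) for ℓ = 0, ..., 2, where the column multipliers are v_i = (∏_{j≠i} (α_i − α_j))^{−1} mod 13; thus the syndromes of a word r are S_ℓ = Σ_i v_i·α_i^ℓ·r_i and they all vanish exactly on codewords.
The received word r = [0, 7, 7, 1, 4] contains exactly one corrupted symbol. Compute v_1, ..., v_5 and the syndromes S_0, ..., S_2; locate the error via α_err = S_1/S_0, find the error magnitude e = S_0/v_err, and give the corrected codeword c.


S = (4, 10, 12), error at position 3, error magnitude e = 9, c = [0, 7, 11, 1, 4].

Step 1: column multipliers v_i = (∏_{j≠i}(α_i − α_j))^{−1} mod 13.
  i = 1 (α = 12): (12−3)(12−9)(12−7)(12−5) = 9·3·5·7 = 945 ≡ 9, so v_1 = 9^{−1} = 3 (mod 13).
  i = 2 (α = 3): (3−12)(3−9)(3−7)(3−5) = (−9)·(−6)·(−4)·(−2) = 432 ≡ 3, so v_2 = 3^{−1} = 9 (mod 13).
  i = 3 (α = 9): (9−12)(9−3)(9−7)(9−5) = (−3)·6·2·4 = −144 ≡ 12, so v_3 = 12^{−1} = 12 (mod 13).
  i = 4 (α = 7): (7−12)(7−3)(7−9)(7−5) = (−5)·4·(−2)·2 = 80 ≡ 2, so v_4 = 2^{−1} = 7 (mod 13).
  i = 5 (α = 5): (5−12)(5−3)(5−9)(5−7) = (−7)·2·(−4)·(−2) = −112 ≡ 5, so v_5 = 5^{−1} = 8 (mod 13).
  v = [3, 9, 12, 7, 8].
Step 2: syndromes of r = [0, 7, 7, 1, 4] (all sums mod 13).
  S_0 = Σ v_i r_i = 3·0 + 9·7 + 12·7 + 7·1 + 8·4 = 186 ≡ 4.
  S_1 = Σ v_i α_i r_i = 3·12·0 + 9·3·7 + 12·9·7 + 7·7·1 + 8·5·4 = 1154 ≡ 10.
  α_i^2 mod 13 = [1, 9, 3, 10, 12].
  S_2 = Σ v_i α_i^2 r_i = 3·1·0 + 9·9·7 + 12·3·7 + 7·10·1 + 8·12·4 = 1273 ≡ 12.
  S = (4, 10, 12) ≠ 0, so r is not a codeword (an error is present).
Step 3: locate the error. For a single error e at position i, S_ℓ = v_i·e·α_i^ℓ, so α_err = S_1/S_0.
  S_0^{−1} = 4^{−1} = 10 (mod 13), so α_err = 10·10 = 100 ≡ 9 = α_3. Error position i = 3.
  Consistency check: S_2/S_1 = 12·4 = 48 ≡ 9 = α_err ✓ (single-error assumption holds).
Step 4: error magnitude e = S_0/v_3 = S_0·∏_{j≠3}(α_3 − α_j) = 4·12 = 48 ≡ 9 (mod 13).
Step 5: correct position 3: c_3 = r_3 − e = 7 − 9 ≡ 11 (mod 13). Hence c = [0, 7, 11, 1, 4].
  Check: interpolating c through the α_i gives m(x) = 5 + 5·x (degree < 2) with m(α_i) = c_i for every i, so c is indeed a codeword.
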